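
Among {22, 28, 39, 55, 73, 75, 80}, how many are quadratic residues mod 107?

(22/107) = -1 → non-residue.
(28/107) = -1 → non-residue.
(39/107) = +1 → QR.
(55/107) = -1 → non-residue.
(73/107) = -1 → non-residue.
(75/107) = +1 → QR.
(80/107) = -1 → non-residue.
Total quadratic residues among the 7: 2.

2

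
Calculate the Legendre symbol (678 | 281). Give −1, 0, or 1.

First reduce: 678 ≡ 116 (mod 281).
Pull out 2^2: since 281 ≡ 1 (mod 8), (2/281) = +1, so (2/281)^2 = +1.
Reciprocity: 29 ≡ 1 and 281 ≡ 1 (mod 4), so (29/281) = +(281/29).
Reduce top mod 29: now compute (20/29).
Pull out 2^2: since 29 ≡ 5 (mod 8), (2/29) = -1, so (2/29)^2 = +1.
Reciprocity: 5 ≡ 1 and 29 ≡ 1 (mod 4), so (5/29) = +(29/5).
Reduce top mod 5: now compute (4/5).
Pull out 2^2: since 5 ≡ 5 (mod 8), (2/5) = -1, so (2/5)^2 = +1.
Reached (1/5) = 1. Collecting the sign flips along the way, the symbol is +1.

1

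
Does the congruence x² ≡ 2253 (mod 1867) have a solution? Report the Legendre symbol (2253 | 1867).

-1

First reduce: 2253 ≡ 386 (mod 1867).
Pull out 2: since 1867 ≡ 3 (mod 8), (2/1867) = -1.
Reciprocity: 193 ≡ 1 and 1867 ≡ 3 (mod 4), so (193/1867) = +(1867/193).
Reduce top mod 193: now compute (130/193).
Pull out 2: since 193 ≡ 1 (mod 8), (2/193) = +1.
Reciprocity: 65 ≡ 1 and 193 ≡ 1 (mod 4), so (65/193) = +(193/65).
Reduce top mod 65: now compute (63/65).
Reciprocity: 63 ≡ 3 and 65 ≡ 1 (mod 4), so (63/65) = +(65/63).
Reduce top mod 63: now compute (2/63).
Pull out 2: since 63 ≡ 7 (mod 8), (2/63) = +1.
Reached (1/63) = 1. Collecting the sign flips along the way, the symbol is -1.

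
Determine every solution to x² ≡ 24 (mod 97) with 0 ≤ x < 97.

11, 86

97 ≡ 1 (mod 4), so we find a root by search.
Trying successive values, 11² = 121 ≡ 24 (mod 97). The other root is 97 − 11 = 86.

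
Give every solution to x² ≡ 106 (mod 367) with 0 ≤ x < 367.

Since 367 ≡ 3 (mod 4), a square root of 106 is 106^((367+1)/4) = 106^92 mod 367.
Repeated squaring: 106^2≡226, 106^4≡63, 106^8≡299, 106^16≡220, 106^32≡323, 106^64≡101 (mod 367).
106^92 = 106^(64+16+8+4) ≡ 145 (mod 367).
Check: 145² = 21025 ≡ 106 (mod 367). The two roots are 145 and 222.

145, 222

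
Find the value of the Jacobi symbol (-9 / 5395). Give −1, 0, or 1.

First reduce: -9 ≡ 5386 (mod 5395).
Pull out 2: since 5395 ≡ 3 (mod 8), (2/5395) = -1.
Reciprocity: 2693 ≡ 1 and 5395 ≡ 3 (mod 4), so (2693/5395) = +(5395/2693).
Reduce top mod 2693: now compute (9/2693).
Reciprocity: 9 ≡ 1 and 2693 ≡ 1 (mod 4), so (9/2693) = +(2693/9).
Reduce top mod 9: now compute (2/9).
Pull out 2: since 9 ≡ 1 (mod 8), (2/9) = +1.
Reached (1/9) = 1. Collecting the sign flips along the way, the symbol is -1.

-1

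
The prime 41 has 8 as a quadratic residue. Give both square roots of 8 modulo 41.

41 ≡ 1 (mod 4), so we find a root by search.
Trying successive values, 7² = 49 ≡ 8 (mod 41). The other root is 41 − 7 = 34.

7, 34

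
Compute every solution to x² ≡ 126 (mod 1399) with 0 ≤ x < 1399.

420, 979

Since 1399 ≡ 3 (mod 4), a square root of 126 is 126^((1399+1)/4) = 126^350 mod 1399.
Repeated squaring: 126^2≡487, 126^4≡738, 126^8≡433, 126^16≡23, 126^32≡529, 126^64≡41, 126^128≡282, 126^256≡1180 (mod 1399).
126^350 = 126^(256+64+16+8+4+2) ≡ 979 (mod 1399).
Check: 979² = 958441 ≡ 126 (mod 1399). The two roots are 420 and 979.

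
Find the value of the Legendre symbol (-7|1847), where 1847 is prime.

First reduce: -7 ≡ 1840 (mod 1847).
Pull out 2^4: since 1847 ≡ 7 (mod 8), (2/1847) = +1, so (2/1847)^4 = +1.
Reciprocity: 115 ≡ 3 and 1847 ≡ 3 (mod 4), so (115/1847) = −(1847/115).
Reduce top mod 115: now compute (7/115).
Reciprocity: 7 ≡ 3 and 115 ≡ 3 (mod 4), so (7/115) = −(115/7).
Reduce top mod 7: now compute (3/7).
Reciprocity: 3 ≡ 3 and 7 ≡ 3 (mod 4), so (3/7) = −(7/3).
Reduce top mod 3: now compute (1/3).
Reached (1/3) = 1. Collecting the sign flips along the way, the symbol is -1.

-1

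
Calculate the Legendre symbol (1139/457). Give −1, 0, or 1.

Euler's criterion: (1139/457) ≡ 225^228 (mod 457).
225^2 ≡ 355 (mod 457)
225^4 ≡ 350 (mod 457)
225^8 ≡ 24 (mod 457)
225^16 ≡ 119 (mod 457)
225^32 ≡ 451 (mod 457)
225^64 ≡ 36 (mod 457)
225^128 ≡ 382 (mod 457)
225^228 = 225^(128+64+32+4) ≡ 1 (mod 457).
Result is 1, so (1139/457) = 1.

1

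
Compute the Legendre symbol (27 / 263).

1

Reciprocity: 27 ≡ 3 and 263 ≡ 3 (mod 4), so (27/263) = −(263/27).
Reduce top mod 27: now compute (20/27).
Pull out 2^2: since 27 ≡ 3 (mod 8), (2/27) = -1, so (2/27)^2 = +1.
Reciprocity: 5 ≡ 1 and 27 ≡ 3 (mod 4), so (5/27) = +(27/5).
Reduce top mod 5: now compute (2/5).
Pull out 2: since 5 ≡ 5 (mod 8), (2/5) = -1.
Reached (1/5) = 1. Collecting the sign flips along the way, the symbol is +1.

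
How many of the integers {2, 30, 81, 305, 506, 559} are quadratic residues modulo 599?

(2/599) = +1 → QR.
(30/599) = +1 → QR.
(81/599) = +1 → QR.
(305/599) = -1 → non-residue.
(506/599) = +1 → QR.
(559/599) = -1 → non-residue.
Total quadratic residues among the 6: 4.

4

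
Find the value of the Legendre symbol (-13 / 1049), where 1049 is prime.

1

First reduce: -13 ≡ 1036 (mod 1049).
Pull out 2^2: since 1049 ≡ 1 (mod 8), (2/1049) = +1, so (2/1049)^2 = +1.
Reciprocity: 259 ≡ 3 and 1049 ≡ 1 (mod 4), so (259/1049) = +(1049/259).
Reduce top mod 259: now compute (13/259).
Reciprocity: 13 ≡ 1 and 259 ≡ 3 (mod 4), so (13/259) = +(259/13).
Reduce top mod 13: now compute (12/13).
Pull out 2^2: since 13 ≡ 5 (mod 8), (2/13) = -1, so (2/13)^2 = +1.
Reciprocity: 3 ≡ 3 and 13 ≡ 1 (mod 4), so (3/13) = +(13/3).
Reduce top mod 3: now compute (1/3).
Reached (1/3) = 1. Collecting the sign flips along the way, the symbol is +1.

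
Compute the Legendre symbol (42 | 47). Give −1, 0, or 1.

1

Pull out 2: since 47 ≡ 7 (mod 8), (2/47) = +1.
Reciprocity: 21 ≡ 1 and 47 ≡ 3 (mod 4), so (21/47) = +(47/21).
Reduce top mod 21: now compute (5/21).
Reciprocity: 5 ≡ 1 and 21 ≡ 1 (mod 4), so (5/21) = +(21/5).
Reduce top mod 5: now compute (1/5).
Reached (1/5) = 1. Collecting the sign flips along the way, the symbol is +1.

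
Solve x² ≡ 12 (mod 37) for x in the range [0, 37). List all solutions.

37 ≡ 1 (mod 4), so we find a root by search.
Trying successive values, 7² = 49 ≡ 12 (mod 37). The other root is 37 − 7 = 30.

7, 30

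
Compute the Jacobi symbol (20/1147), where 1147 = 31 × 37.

-1

Pull out 2^2: since 1147 ≡ 3 (mod 8), (2/1147) = -1, so (2/1147)^2 = +1.
Reciprocity: 5 ≡ 1 and 1147 ≡ 3 (mod 4), so (5/1147) = +(1147/5).
Reduce top mod 5: now compute (2/5).
Pull out 2: since 5 ≡ 5 (mod 8), (2/5) = -1.
Reached (1/5) = 1. Collecting the sign flips along the way, the symbol is -1.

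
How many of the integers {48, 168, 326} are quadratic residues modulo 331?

(48/331) = -1 → non-residue.
(168/331) = -1 → non-residue.
(326/331) = -1 → non-residue.
Total quadratic residues among the 3: 0.

0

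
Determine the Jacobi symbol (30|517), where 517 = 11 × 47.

Pull out 2: since 517 ≡ 5 (mod 8), (2/517) = -1.
Reciprocity: 15 ≡ 3 and 517 ≡ 1 (mod 4), so (15/517) = +(517/15).
Reduce top mod 15: now compute (7/15).
Reciprocity: 7 ≡ 3 and 15 ≡ 3 (mod 4), so (7/15) = −(15/7).
Reduce top mod 7: now compute (1/7).
Reached (1/7) = 1. Collecting the sign flips along the way, the symbol is +1.

1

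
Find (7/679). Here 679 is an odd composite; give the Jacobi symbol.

0

Reciprocity: 7 ≡ 3 and 679 ≡ 3 (mod 4), so (7/679) = −(679/7).
Reduce top mod 7: now compute (0/7).
Top reduces to 0: gcd > 1, so the symbol is 0.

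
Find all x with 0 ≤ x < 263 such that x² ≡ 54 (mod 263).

Since 263 ≡ 3 (mod 4), a square root of 54 is 54^((263+1)/4) = 54^66 mod 263.
Repeated squaring: 54^2≡23, 54^4≡3, 54^8≡9, 54^16≡81, 54^32≡249, 54^64≡196 (mod 263).
54^66 = 54^(64+2) ≡ 37 (mod 263).
Check: 37² = 1369 ≡ 54 (mod 263). The two roots are 37 and 226.

37, 226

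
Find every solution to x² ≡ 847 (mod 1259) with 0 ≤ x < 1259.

68, 1191

Since 1259 ≡ 3 (mod 4), a square root of 847 is 847^((1259+1)/4) = 847^315 mod 1259.
Repeated squaring: 847^2≡1038, 847^4≡999, 847^8≡873, 847^16≡434, 847^32≡765, 847^64≡1049, 847^128≡35, 847^256≡1225 (mod 1259).
847^315 = 847^(256+32+16+8+2+1) ≡ 68 (mod 1259).
Check: 68² = 4624 ≡ 847 (mod 1259). The two roots are 68 and 1191.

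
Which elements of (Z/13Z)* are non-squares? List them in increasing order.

2, 5, 6, 7, 8, 11

Square k = 1,…,6 (k and 13−k give the same square):
1²=1, 2²=4, 3²=9, 4²≡3, 5²≡12, 6²≡10 (mod 13).
The residues are {1, 3, 4, 9, 10, 12}; the non-residues are the remaining 6 nonzero classes.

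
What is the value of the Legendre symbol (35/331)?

-1

Euler's criterion: (35/331) ≡ 35^165 (mod 331).
35^2 ≡ 232 (mod 331)
35^4 ≡ 202 (mod 331)
35^8 ≡ 91 (mod 331)
35^16 ≡ 6 (mod 331)
35^32 ≡ 36 (mod 331)
35^64 ≡ 303 (mod 331)
35^128 ≡ 122 (mod 331)
35^165 = 35^(128+32+4+1) ≡ 330 (mod 331).
Result is 330 ≡ −1, so (35/331) = −1.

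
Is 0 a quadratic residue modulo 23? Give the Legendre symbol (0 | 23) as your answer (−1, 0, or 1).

0

Top reduces to 0: gcd > 1, so the symbol is 0.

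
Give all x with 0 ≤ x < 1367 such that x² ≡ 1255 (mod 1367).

Since 1367 ≡ 3 (mod 4), a square root of 1255 is 1255^((1367+1)/4) = 1255^342 mod 1367.
Repeated squaring: 1255^2≡241, 1255^4≡667, 1255^8≡614, 1255^16≡1071, 1255^32≡128, 1255^64≡1347, 1255^128≡400, 1255^256≡61 (mod 1367).
1255^342 = 1255^(256+64+16+4+2) ≡ 177 (mod 1367).
Check: 177² = 31329 ≡ 1255 (mod 1367). The two roots are 177 and 1190.

177, 1190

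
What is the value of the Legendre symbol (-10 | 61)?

-1

Euler's criterion: (-10/61) ≡ 51^30 (mod 61).
51^2 ≡ 39 (mod 61)
51^4 ≡ 57 (mod 61)
51^8 ≡ 16 (mod 61)
51^16 ≡ 12 (mod 61)
51^30 = 51^(16+8+4+2) ≡ 60 (mod 61).
Result is 60 ≡ −1, so (-10/61) = −1.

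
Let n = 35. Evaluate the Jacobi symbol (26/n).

Pull out 2: since 35 ≡ 3 (mod 8), (2/35) = -1.
Reciprocity: 13 ≡ 1 and 35 ≡ 3 (mod 4), so (13/35) = +(35/13).
Reduce top mod 13: now compute (9/13).
Reciprocity: 9 ≡ 1 and 13 ≡ 1 (mod 4), so (9/13) = +(13/9).
Reduce top mod 9: now compute (4/9).
Pull out 2^2: since 9 ≡ 1 (mod 8), (2/9) = +1, so (2/9)^2 = +1.
Reached (1/9) = 1. Collecting the sign flips along the way, the symbol is -1.

-1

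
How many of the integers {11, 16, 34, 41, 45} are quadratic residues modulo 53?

(11/53) = +1 → QR.
(16/53) = +1 → QR.
(34/53) = -1 → non-residue.
(41/53) = -1 → non-residue.
(45/53) = -1 → non-residue.
Total quadratic residues among the 5: 2.

2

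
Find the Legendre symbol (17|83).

1

Reciprocity: 17 ≡ 1 and 83 ≡ 3 (mod 4), so (17/83) = +(83/17).
Reduce top mod 17: now compute (15/17).
Reciprocity: 15 ≡ 3 and 17 ≡ 1 (mod 4), so (15/17) = +(17/15).
Reduce top mod 15: now compute (2/15).
Pull out 2: since 15 ≡ 7 (mod 8), (2/15) = +1.
Reached (1/15) = 1. Collecting the sign flips along the way, the symbol is +1.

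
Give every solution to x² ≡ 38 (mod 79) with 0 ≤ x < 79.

Since 79 ≡ 3 (mod 4), a square root of 38 is 38^((79+1)/4) = 38^20 mod 79.
Repeated squaring: 38^2≡22, 38^4≡10, 38^8≡21, 38^16≡46 (mod 79).
38^20 = 38^(16+4) ≡ 65 (mod 79).
Check: 65² = 4225 ≡ 38 (mod 79). The two roots are 14 and 65.

14, 65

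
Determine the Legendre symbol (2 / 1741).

Pull out 2: since 1741 ≡ 5 (mod 8), (2/1741) = -1.
Reached (1/1741) = 1. Collecting the sign flips along the way, the symbol is -1.

-1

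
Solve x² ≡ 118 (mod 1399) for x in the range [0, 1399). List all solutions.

54, 1345

Since 1399 ≡ 3 (mod 4), a square root of 118 is 118^((1399+1)/4) = 118^350 mod 1399.
Repeated squaring: 118^2≡1333, 118^4≡159, 118^8≡99, 118^16≡8, 118^32≡64, 118^64≡1298, 118^128≡408, 118^256≡1382 (mod 1399).
118^350 = 118^(256+64+16+8+4+2) ≡ 1345 (mod 1399).
Check: 1345² = 1809025 ≡ 118 (mod 1399). The two roots are 54 and 1345.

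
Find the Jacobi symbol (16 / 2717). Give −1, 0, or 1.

Pull out 2^4: since 2717 ≡ 5 (mod 8), (2/2717) = -1, so (2/2717)^4 = +1.
Reached (1/2717) = 1. Collecting the sign flips along the way, the symbol is +1.

1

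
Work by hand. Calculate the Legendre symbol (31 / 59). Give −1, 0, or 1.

Reciprocity: 31 ≡ 3 and 59 ≡ 3 (mod 4), so (31/59) = −(59/31).
Reduce top mod 31: now compute (28/31).
Pull out 2^2: since 31 ≡ 7 (mod 8), (2/31) = +1, so (2/31)^2 = +1.
Reciprocity: 7 ≡ 3 and 31 ≡ 3 (mod 4), so (7/31) = −(31/7).
Reduce top mod 7: now compute (3/7).
Reciprocity: 3 ≡ 3 and 7 ≡ 3 (mod 4), so (3/7) = −(7/3).
Reduce top mod 3: now compute (1/3).
Reached (1/3) = 1. Collecting the sign flips along the way, the symbol is -1.

-1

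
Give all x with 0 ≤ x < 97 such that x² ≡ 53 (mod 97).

97 ≡ 1 (mod 4), so we find a root by search.
Trying successive values, 21² = 441 ≡ 53 (mod 97). The other root is 97 − 21 = 76.

21, 76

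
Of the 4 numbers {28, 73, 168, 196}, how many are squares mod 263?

(28/263) = -1 → non-residue.
(73/263) = -1 → non-residue.
(168/263) = -1 → non-residue.
(196/263) = +1 → QR.
Total quadratic residues among the 4: 1.

1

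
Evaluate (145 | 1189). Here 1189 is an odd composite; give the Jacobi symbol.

0

Reciprocity: 145 ≡ 1 and 1189 ≡ 1 (mod 4), so (145/1189) = +(1189/145).
Reduce top mod 145: now compute (29/145).
Reciprocity: 29 ≡ 1 and 145 ≡ 1 (mod 4), so (29/145) = +(145/29).
Reduce top mod 29: now compute (0/29).
Top reduces to 0: gcd > 1, so the symbol is 0.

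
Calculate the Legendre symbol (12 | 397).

1

Pull out 2^2: since 397 ≡ 5 (mod 8), (2/397) = -1, so (2/397)^2 = +1.
Reciprocity: 3 ≡ 3 and 397 ≡ 1 (mod 4), so (3/397) = +(397/3).
Reduce top mod 3: now compute (1/3).
Reached (1/3) = 1. Collecting the sign flips along the way, the symbol is +1.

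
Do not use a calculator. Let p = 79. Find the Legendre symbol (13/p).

1

Euler's criterion: (13/79) ≡ 13^39 (mod 79).
13^2 ≡ 11 (mod 79)
13^4 ≡ 42 (mod 79)
13^8 ≡ 26 (mod 79)
13^16 ≡ 44 (mod 79)
13^32 ≡ 40 (mod 79)
13^39 = 13^(32+4+2+1) ≡ 1 (mod 79).
Result is 1, so (13/79) = 1.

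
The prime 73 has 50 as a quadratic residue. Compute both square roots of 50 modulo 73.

14, 59

73 ≡ 1 (mod 4), so we find a root by search.
Trying successive values, 14² = 196 ≡ 50 (mod 73). The other root is 73 − 14 = 59.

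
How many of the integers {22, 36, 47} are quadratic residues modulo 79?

2

(22/79) = +1 → QR.
(36/79) = +1 → QR.
(47/79) = -1 → non-residue.
Total quadratic residues among the 3: 2.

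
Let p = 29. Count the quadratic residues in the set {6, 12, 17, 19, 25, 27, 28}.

(6/29) = +1 → QR.
(12/29) = -1 → non-residue.
(17/29) = -1 → non-residue.
(19/29) = -1 → non-residue.
(25/29) = +1 → QR.
(27/29) = -1 → non-residue.
(28/29) = +1 → QR.
Total quadratic residues among the 7: 3.

3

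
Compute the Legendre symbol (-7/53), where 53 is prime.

1

First reduce: -7 ≡ 46 (mod 53).
Pull out 2: since 53 ≡ 5 (mod 8), (2/53) = -1.
Reciprocity: 23 ≡ 3 and 53 ≡ 1 (mod 4), so (23/53) = +(53/23).
Reduce top mod 23: now compute (7/23).
Reciprocity: 7 ≡ 3 and 23 ≡ 3 (mod 4), so (7/23) = −(23/7).
Reduce top mod 7: now compute (2/7).
Pull out 2: since 7 ≡ 7 (mod 8), (2/7) = +1.
Reached (1/7) = 1. Collecting the sign flips along the way, the symbol is +1.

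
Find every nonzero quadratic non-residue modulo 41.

3 6 7 11 12 13 14 15 17 19 22 24 26 27 28 29 30 34 35 38

Square k = 1,…,20 (k and 41−k give the same square):
1²=1, 2²=4, 3²=9, 4²=16, 5²=25, 6²=36, 7²≡8, 8²≡23, 9²≡40, 10²≡18, 11²≡39, 12²≡21, 13²≡5, 14²≡32, 15²≡20, 16²≡10, 17²≡2, 18²≡37, 19²≡33, 20²≡31 (mod 41).
The residues are {1, 2, 4, 5, 8, 9, 10, 16, 18, 20, 21, 23, 25, 31, 32, 33, 36, 37, 39, 40}; the non-residues are the remaining 20 nonzero classes.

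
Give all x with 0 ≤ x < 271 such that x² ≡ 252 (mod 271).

Since 271 ≡ 3 (mod 4), a square root of 252 is 252^((271+1)/4) = 252^68 mod 271.
Repeated squaring: 252^2≡90, 252^4≡241, 252^8≡87, 252^16≡252, 252^32≡90, 252^64≡241 (mod 271).
252^68 = 252^(64+4) ≡ 87 (mod 271).
Check: 87² = 7569 ≡ 252 (mod 271). The two roots are 87 and 184.

87, 184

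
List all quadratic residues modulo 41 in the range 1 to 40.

1,2,4,5,8,9,10,16,18,20,21,23,25,31,32,33,36,37,39,40

Square k = 1,…,20 (k and 41−k give the same square):
1²=1, 2²=4, 3²=9, 4²=16, 5²=25, 6²=36, 7²≡8, 8²≡23, 9²≡40, 10²≡18, 11²≡39, 12²≡21, 13²≡5, 14²≡32, 15²≡20, 16²≡10, 17²≡2, 18²≡37, 19²≡33, 20²≡31 (mod 41).
So the quadratic residues mod 41 are {1, 2, 4, 5, 8, 9, 10, 16, 18, 20, 21, 23, 25, 31, 32, 33, 36, 37, 39, 40}.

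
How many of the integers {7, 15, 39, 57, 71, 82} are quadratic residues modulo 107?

(7/107) = -1 → non-residue.
(15/107) = -1 → non-residue.
(39/107) = +1 → QR.
(57/107) = +1 → QR.
(71/107) = -1 → non-residue.
(82/107) = -1 → non-residue.
Total quadratic residues among the 6: 2.

2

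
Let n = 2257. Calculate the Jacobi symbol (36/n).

1

Pull out 2^2: since 2257 ≡ 1 (mod 8), (2/2257) = +1, so (2/2257)^2 = +1.
Reciprocity: 9 ≡ 1 and 2257 ≡ 1 (mod 4), so (9/2257) = +(2257/9).
Reduce top mod 9: now compute (7/9).
Reciprocity: 7 ≡ 3 and 9 ≡ 1 (mod 4), so (7/9) = +(9/7).
Reduce top mod 7: now compute (2/7).
Pull out 2: since 7 ≡ 7 (mod 8), (2/7) = +1.
Reached (1/7) = 1. Collecting the sign flips along the way, the symbol is +1.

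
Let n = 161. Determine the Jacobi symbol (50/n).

Pull out 2: since 161 ≡ 1 (mod 8), (2/161) = +1.
Reciprocity: 25 ≡ 1 and 161 ≡ 1 (mod 4), so (25/161) = +(161/25).
Reduce top mod 25: now compute (11/25).
Reciprocity: 11 ≡ 3 and 25 ≡ 1 (mod 4), so (11/25) = +(25/11).
Reduce top mod 11: now compute (3/11).
Reciprocity: 3 ≡ 3 and 11 ≡ 3 (mod 4), so (3/11) = −(11/3).
Reduce top mod 3: now compute (2/3).
Pull out 2: since 3 ≡ 3 (mod 8), (2/3) = -1.
Reached (1/3) = 1. Collecting the sign flips along the way, the symbol is +1.

1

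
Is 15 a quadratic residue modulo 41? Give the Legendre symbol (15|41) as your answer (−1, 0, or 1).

-1

Reciprocity: 15 ≡ 3 and 41 ≡ 1 (mod 4), so (15/41) = +(41/15).
Reduce top mod 15: now compute (11/15).
Reciprocity: 11 ≡ 3 and 15 ≡ 3 (mod 4), so (11/15) = −(15/11).
Reduce top mod 11: now compute (4/11).
Pull out 2^2: since 11 ≡ 3 (mod 8), (2/11) = -1, so (2/11)^2 = +1.
Reached (1/11) = 1. Collecting the sign flips along the way, the symbol is -1.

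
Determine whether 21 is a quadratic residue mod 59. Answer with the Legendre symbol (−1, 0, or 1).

1

Euler's criterion: (21/59) ≡ 21^29 (mod 59).
21^2 ≡ 28 (mod 59)
21^4 ≡ 17 (mod 59)
21^8 ≡ 53 (mod 59)
21^16 ≡ 36 (mod 59)
21^29 = 21^(16+8+4+1) ≡ 1 (mod 59).
Result is 1, so (21/59) = 1.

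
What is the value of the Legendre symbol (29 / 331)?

-1

Euler's criterion: (29/331) ≡ 29^165 (mod 331).
29^2 ≡ 179 (mod 331)
29^4 ≡ 265 (mod 331)
29^8 ≡ 53 (mod 331)
29^16 ≡ 161 (mod 331)
29^32 ≡ 103 (mod 331)
29^64 ≡ 17 (mod 331)
29^128 ≡ 289 (mod 331)
29^165 = 29^(128+32+4+1) ≡ 330 (mod 331).
Result is 330 ≡ −1, so (29/331) = −1.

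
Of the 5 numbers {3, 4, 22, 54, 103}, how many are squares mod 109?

3

(3/109) = +1 → QR.
(4/109) = +1 → QR.
(22/109) = +1 → QR.
(54/109) = -1 → non-residue.
(103/109) = -1 → non-residue.
Total quadratic residues among the 5: 3.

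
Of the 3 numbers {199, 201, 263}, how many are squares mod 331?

0

(199/331) = -1 → non-residue.
(201/331) = -1 → non-residue.
(263/331) = -1 → non-residue.
Total quadratic residues among the 3: 0.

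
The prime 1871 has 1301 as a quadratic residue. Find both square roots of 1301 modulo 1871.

Since 1871 ≡ 3 (mod 4), a square root of 1301 is 1301^((1871+1)/4) = 1301^468 mod 1871.
Repeated squaring: 1301^2≡1217, 1301^4≡1128, 1301^8≡104, 1301^16≡1461, 1301^32≡1581, 1301^64≡1776, 1301^128≡1541, 1301^256≡382 (mod 1871).
1301^468 = 1301^(256+128+64+16+4) ≡ 1269 (mod 1871).
Check: 1269² = 1610361 ≡ 1301 (mod 1871). The two roots are 602 and 1269.

602, 1269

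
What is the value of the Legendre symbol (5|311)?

Euler's criterion: (5/311) ≡ 5^155 (mod 311).
5^2 ≡ 25 (mod 311)
5^4 ≡ 3 (mod 311)
5^8 ≡ 9 (mod 311)
5^16 ≡ 81 (mod 311)
5^32 ≡ 30 (mod 311)
5^64 ≡ 278 (mod 311)
5^128 ≡ 156 (mod 311)
5^155 = 5^(128+16+8+2+1) ≡ 1 (mod 311).
Result is 1, so (5/311) = 1.

1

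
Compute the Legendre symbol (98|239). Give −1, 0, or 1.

1

Pull out 2: since 239 ≡ 7 (mod 8), (2/239) = +1.
Reciprocity: 49 ≡ 1 and 239 ≡ 3 (mod 4), so (49/239) = +(239/49).
Reduce top mod 49: now compute (43/49).
Reciprocity: 43 ≡ 3 and 49 ≡ 1 (mod 4), so (43/49) = +(49/43).
Reduce top mod 43: now compute (6/43).
Pull out 2: since 43 ≡ 3 (mod 8), (2/43) = -1.
Reciprocity: 3 ≡ 3 and 43 ≡ 3 (mod 4), so (3/43) = −(43/3).
Reduce top mod 3: now compute (1/3).
Reached (1/3) = 1. Collecting the sign flips along the way, the symbol is +1.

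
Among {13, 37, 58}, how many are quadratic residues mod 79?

1

(13/79) = +1 → QR.
(37/79) = -1 → non-residue.
(58/79) = -1 → non-residue.
Total quadratic residues among the 3: 1.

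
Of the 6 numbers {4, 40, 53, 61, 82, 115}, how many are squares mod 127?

(4/127) = +1 → QR.
(40/127) = -1 → non-residue.
(53/127) = -1 → non-residue.
(61/127) = +1 → QR.
(82/127) = +1 → QR.
(115/127) = +1 → QR.
Total quadratic residues among the 6: 4.

4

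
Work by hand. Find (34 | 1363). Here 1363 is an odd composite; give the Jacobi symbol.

1

Pull out 2: since 1363 ≡ 3 (mod 8), (2/1363) = -1.
Reciprocity: 17 ≡ 1 and 1363 ≡ 3 (mod 4), so (17/1363) = +(1363/17).
Reduce top mod 17: now compute (3/17).
Reciprocity: 3 ≡ 3 and 17 ≡ 1 (mod 4), so (3/17) = +(17/3).
Reduce top mod 3: now compute (2/3).
Pull out 2: since 3 ≡ 3 (mod 8), (2/3) = -1.
Reached (1/3) = 1. Collecting the sign flips along the way, the symbol is +1.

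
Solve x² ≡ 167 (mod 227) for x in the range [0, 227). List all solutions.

103, 124

Since 227 ≡ 3 (mod 4), a square root of 167 is 167^((227+1)/4) = 167^57 mod 227.
Repeated squaring: 167^2≡195, 167^4≡116, 167^8≡63, 167^16≡110, 167^32≡69 (mod 227).
167^57 = 167^(32+16+8+1) ≡ 103 (mod 227).
Check: 103² = 10609 ≡ 167 (mod 227). The two roots are 103 and 124.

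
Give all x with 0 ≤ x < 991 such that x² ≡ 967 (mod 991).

Since 991 ≡ 3 (mod 4), a square root of 967 is 967^((991+1)/4) = 967^248 mod 991.
Repeated squaring: 967^2≡576, 967^4≡782, 967^8≡77, 967^16≡974, 967^32≡289, 967^64≡277, 967^128≡422 (mod 991).
967^248 = 967^(128+64+32+16+8) ≡ 408 (mod 991).
Check: 408² = 166464 ≡ 967 (mod 991). The two roots are 408 and 583.

408, 583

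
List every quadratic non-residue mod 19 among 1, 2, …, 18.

2,3,8,10,12,13,14,15,18

Square k = 1,…,9 (k and 19−k give the same square):
1²=1, 2²=4, 3²=9, 4²=16, 5²≡6, 6²≡17, 7²≡11, 8²≡7, 9²≡5 (mod 19).
The residues are {1, 4, 5, 6, 7, 9, 11, 16, 17}; the non-residues are the remaining 9 nonzero classes.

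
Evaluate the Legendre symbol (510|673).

1

Euler's criterion: (510/673) ≡ 510^336 (mod 673).
510^2 ≡ 322 (mod 673)
510^4 ≡ 42 (mod 673)
510^8 ≡ 418 (mod 673)
510^16 ≡ 417 (mod 673)
510^32 ≡ 255 (mod 673)
510^64 ≡ 417 (mod 673)
510^128 ≡ 255 (mod 673)
510^256 ≡ 417 (mod 673)
510^336 = 510^(256+64+16) ≡ 1 (mod 673).
Result is 1, so (510/673) = 1.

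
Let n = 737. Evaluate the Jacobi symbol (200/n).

1

Pull out 2^3: since 737 ≡ 1 (mod 8), (2/737) = +1, so (2/737)^3 = +1.
Reciprocity: 25 ≡ 1 and 737 ≡ 1 (mod 4), so (25/737) = +(737/25).
Reduce top mod 25: now compute (12/25).
Pull out 2^2: since 25 ≡ 1 (mod 8), (2/25) = +1, so (2/25)^2 = +1.
Reciprocity: 3 ≡ 3 and 25 ≡ 1 (mod 4), so (3/25) = +(25/3).
Reduce top mod 3: now compute (1/3).
Reached (1/3) = 1. Collecting the sign flips along the way, the symbol is +1.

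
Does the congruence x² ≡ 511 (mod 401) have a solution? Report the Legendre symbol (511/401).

Euler's criterion: (511/401) ≡ 110^200 (mod 401).
110^2 ≡ 70 (mod 401)
110^4 ≡ 88 (mod 401)
110^8 ≡ 125 (mod 401)
110^16 ≡ 387 (mod 401)
110^32 ≡ 196 (mod 401)
110^64 ≡ 321 (mod 401)
110^128 ≡ 385 (mod 401)
110^200 = 110^(128+64+8) ≡ 1 (mod 401).
Result is 1, so (511/401) = 1.

1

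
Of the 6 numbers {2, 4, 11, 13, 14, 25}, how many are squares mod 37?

3

(2/37) = -1 → non-residue.
(4/37) = +1 → QR.
(11/37) = +1 → QR.
(13/37) = -1 → non-residue.
(14/37) = -1 → non-residue.
(25/37) = +1 → QR.
Total quadratic residues among the 6: 3.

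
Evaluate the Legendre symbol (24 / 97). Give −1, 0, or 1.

Pull out 2^3: since 97 ≡ 1 (mod 8), (2/97) = +1, so (2/97)^3 = +1.
Reciprocity: 3 ≡ 3 and 97 ≡ 1 (mod 4), so (3/97) = +(97/3).
Reduce top mod 3: now compute (1/3).
Reached (1/3) = 1. Collecting the sign flips along the way, the symbol is +1.

1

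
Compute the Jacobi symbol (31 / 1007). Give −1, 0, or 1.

Reciprocity: 31 ≡ 3 and 1007 ≡ 3 (mod 4), so (31/1007) = −(1007/31).
Reduce top mod 31: now compute (15/31).
Reciprocity: 15 ≡ 3 and 31 ≡ 3 (mod 4), so (15/31) = −(31/15).
Reduce top mod 15: now compute (1/15).
Reached (1/15) = 1. Collecting the sign flips along the way, the symbol is +1.

1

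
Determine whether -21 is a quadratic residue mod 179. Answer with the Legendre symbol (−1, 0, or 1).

1

First reduce: -21 ≡ 158 (mod 179).
Pull out 2: since 179 ≡ 3 (mod 8), (2/179) = -1.
Reciprocity: 79 ≡ 3 and 179 ≡ 3 (mod 4), so (79/179) = −(179/79).
Reduce top mod 79: now compute (21/79).
Reciprocity: 21 ≡ 1 and 79 ≡ 3 (mod 4), so (21/79) = +(79/21).
Reduce top mod 21: now compute (16/21).
Pull out 2^4: since 21 ≡ 5 (mod 8), (2/21) = -1, so (2/21)^4 = +1.
Reached (1/21) = 1. Collecting the sign flips along the way, the symbol is +1.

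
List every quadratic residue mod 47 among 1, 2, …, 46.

Square k = 1,…,23 (k and 47−k give the same square):
1²=1, 2²=4, 3²=9, 4²=16, 5²=25, 6²=36, 7²≡2, 8²≡17, 9²≡34, 10²≡6, 11²≡27, 12²≡3, 13²≡28, 14²≡8, 15²≡37, 16²≡21, 17²≡7, 18²≡42, 19²≡32, 20²≡24, 21²≡18, 22²≡14, 23²≡12 (mod 47).
So the quadratic residues mod 47 are {1, 2, 3, 4, 6, 7, 8, 9, 12, 14, 16, 17, 18, 21, 24, 25, 27, 28, 32, 34, 36, 37, 42}.

1,2,3,4,6,7,8,9,12,14,16,17,18,21,24,25,27,28,32,34,36,37,42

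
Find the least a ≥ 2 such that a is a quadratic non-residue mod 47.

5

(2/47) = +1, so 2 is a residue.
(3/47) = +1, so 3 is a residue.
(4/47) = +1, so 4 is a residue.
(5/47) = −1, so 5 is the smallest positive non-residue mod 47.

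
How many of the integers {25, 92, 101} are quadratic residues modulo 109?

(25/109) = +1 → QR.
(92/109) = -1 → non-residue.
(101/109) = -1 → non-residue.
Total quadratic residues among the 3: 1.

1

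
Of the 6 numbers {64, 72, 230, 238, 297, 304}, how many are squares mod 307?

2

(64/307) = +1 → QR.
(72/307) = -1 → non-residue.
(230/307) = -1 → non-residue.
(238/307) = -1 → non-residue.
(297/307) = -1 → non-residue.
(304/307) = +1 → QR.
Total quadratic residues among the 6: 2.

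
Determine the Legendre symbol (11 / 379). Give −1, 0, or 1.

-1

Euler's criterion: (11/379) ≡ 11^189 (mod 379).
11^2 ≡ 121 (mod 379)
11^4 ≡ 239 (mod 379)
11^8 ≡ 271 (mod 379)
11^16 ≡ 294 (mod 379)
11^32 ≡ 24 (mod 379)
11^64 ≡ 197 (mod 379)
11^128 ≡ 151 (mod 379)
11^189 = 11^(128+32+16+8+4+1) ≡ 378 (mod 379).
Result is 378 ≡ −1, so (11/379) = −1.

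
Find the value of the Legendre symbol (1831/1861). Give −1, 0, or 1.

-1

Reciprocity: 1831 ≡ 3 and 1861 ≡ 1 (mod 4), so (1831/1861) = +(1861/1831).
Reduce top mod 1831: now compute (30/1831).
Pull out 2: since 1831 ≡ 7 (mod 8), (2/1831) = +1.
Reciprocity: 15 ≡ 3 and 1831 ≡ 3 (mod 4), so (15/1831) = −(1831/15).
Reduce top mod 15: now compute (1/15).
Reached (1/15) = 1. Collecting the sign flips along the way, the symbol is -1.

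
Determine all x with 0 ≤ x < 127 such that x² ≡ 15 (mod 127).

Since 127 ≡ 3 (mod 4), a square root of 15 is 15^((127+1)/4) = 15^32 mod 127.
Repeated squaring: 15^2≡98, 15^4≡79, 15^8≡18, 15^16≡70, 15^32≡74 (mod 127).
15^32 = 15^(32) ≡ 74 (mod 127).
Check: 74² = 5476 ≡ 15 (mod 127). The two roots are 53 and 74.

53, 74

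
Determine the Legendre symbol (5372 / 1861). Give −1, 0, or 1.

1

First reduce: 5372 ≡ 1650 (mod 1861).
Pull out 2: since 1861 ≡ 5 (mod 8), (2/1861) = -1.
Reciprocity: 825 ≡ 1 and 1861 ≡ 1 (mod 4), so (825/1861) = +(1861/825).
Reduce top mod 825: now compute (211/825).
Reciprocity: 211 ≡ 3 and 825 ≡ 1 (mod 4), so (211/825) = +(825/211).
Reduce top mod 211: now compute (192/211).
Pull out 2^6: since 211 ≡ 3 (mod 8), (2/211) = -1, so (2/211)^6 = +1.
Reciprocity: 3 ≡ 3 and 211 ≡ 3 (mod 4), so (3/211) = −(211/3).
Reduce top mod 3: now compute (1/3).
Reached (1/3) = 1. Collecting the sign flips along the way, the symbol is +1.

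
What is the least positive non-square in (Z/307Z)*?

2

(2/307) = −1, so 2 is the smallest positive non-residue mod 307.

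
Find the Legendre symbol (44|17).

Euler's criterion: (44/17) ≡ 10^8 (mod 17).
10^2 ≡ 15 (mod 17)
10^4 ≡ 4 (mod 17)
10^8 ≡ 16 (mod 17)
10^8 = 10^(8) ≡ 16 (mod 17).
Result is 16 ≡ −1, so (44/17) = −1.

-1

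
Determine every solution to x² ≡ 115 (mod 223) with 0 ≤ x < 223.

Since 223 ≡ 3 (mod 4), a square root of 115 is 115^((223+1)/4) = 115^56 mod 223.
Repeated squaring: 115^2≡68, 115^4≡164, 115^8≡136, 115^16≡210, 115^32≡169 (mod 223).
115^56 = 115^(32+16+8) ≡ 28 (mod 223).
Check: 28² = 784 ≡ 115 (mod 223). The two roots are 28 and 195.

28, 195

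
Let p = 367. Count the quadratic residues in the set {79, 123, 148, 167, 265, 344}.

1

(79/367) = -1 → non-residue.
(123/367) = -1 → non-residue.
(148/367) = +1 → QR.
(167/367) = -1 → non-residue.
(265/367) = -1 → non-residue.
(344/367) = -1 → non-residue.
Total quadratic residues among the 6: 1.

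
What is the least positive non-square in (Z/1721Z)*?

(2/1721) = +1, so 2 is a residue.
(3/1721) = −1, so 3 is the smallest positive non-residue mod 1721.

3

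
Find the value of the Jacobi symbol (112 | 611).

Pull out 2^4: since 611 ≡ 3 (mod 8), (2/611) = -1, so (2/611)^4 = +1.
Reciprocity: 7 ≡ 3 and 611 ≡ 3 (mod 4), so (7/611) = −(611/7).
Reduce top mod 7: now compute (2/7).
Pull out 2: since 7 ≡ 7 (mod 8), (2/7) = +1.
Reached (1/7) = 1. Collecting the sign flips along the way, the symbol is -1.

-1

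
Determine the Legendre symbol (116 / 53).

First reduce: 116 ≡ 10 (mod 53).
Pull out 2: since 53 ≡ 5 (mod 8), (2/53) = -1.
Reciprocity: 5 ≡ 1 and 53 ≡ 1 (mod 4), so (5/53) = +(53/5).
Reduce top mod 5: now compute (3/5).
Reciprocity: 3 ≡ 3 and 5 ≡ 1 (mod 4), so (3/5) = +(5/3).
Reduce top mod 3: now compute (2/3).
Pull out 2: since 3 ≡ 3 (mod 8), (2/3) = -1.
Reached (1/3) = 1. Collecting the sign flips along the way, the symbol is +1.

1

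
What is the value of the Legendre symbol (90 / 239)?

Pull out 2: since 239 ≡ 7 (mod 8), (2/239) = +1.
Reciprocity: 45 ≡ 1 and 239 ≡ 3 (mod 4), so (45/239) = +(239/45).
Reduce top mod 45: now compute (14/45).
Pull out 2: since 45 ≡ 5 (mod 8), (2/45) = -1.
Reciprocity: 7 ≡ 3 and 45 ≡ 1 (mod 4), so (7/45) = +(45/7).
Reduce top mod 7: now compute (3/7).
Reciprocity: 3 ≡ 3 and 7 ≡ 3 (mod 4), so (3/7) = −(7/3).
Reduce top mod 3: now compute (1/3).
Reached (1/3) = 1. Collecting the sign flips along the way, the symbol is +1.

1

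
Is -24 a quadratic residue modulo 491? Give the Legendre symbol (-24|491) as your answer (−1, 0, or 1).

Euler's criterion: (-24/491) ≡ 467^245 (mod 491).
467^2 ≡ 85 (mod 491)
467^4 ≡ 351 (mod 491)
467^8 ≡ 451 (mod 491)
467^16 ≡ 127 (mod 491)
467^32 ≡ 417 (mod 491)
467^64 ≡ 75 (mod 491)
467^128 ≡ 224 (mod 491)
467^245 = 467^(128+64+32+16+4+1) ≡ 1 (mod 491).
Result is 1, so (-24/491) = 1.

1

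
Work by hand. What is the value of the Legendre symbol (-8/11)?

1

First reduce: -8 ≡ 3 (mod 11).
Reciprocity: 3 ≡ 3 and 11 ≡ 3 (mod 4), so (3/11) = −(11/3).
Reduce top mod 3: now compute (2/3).
Pull out 2: since 3 ≡ 3 (mod 8), (2/3) = -1.
Reached (1/3) = 1. Collecting the sign flips along the way, the symbol is +1.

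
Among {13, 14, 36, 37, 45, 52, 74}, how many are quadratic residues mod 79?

4

(13/79) = +1 → QR.
(14/79) = -1 → non-residue.
(36/79) = +1 → QR.
(37/79) = -1 → non-residue.
(45/79) = +1 → QR.
(52/79) = +1 → QR.
(74/79) = -1 → non-residue.
Total quadratic residues among the 7: 4.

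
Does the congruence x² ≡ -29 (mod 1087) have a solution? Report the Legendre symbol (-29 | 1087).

Euler's criterion: (-29/1087) ≡ 1058^543 (mod 1087).
1058^2 ≡ 841 (mod 1087)
1058^4 ≡ 731 (mod 1087)
1058^8 ≡ 644 (mod 1087)
1058^16 ≡ 589 (mod 1087)
1058^32 ≡ 168 (mod 1087)
1058^64 ≡ 1049 (mod 1087)
1058^128 ≡ 357 (mod 1087)
1058^256 ≡ 270 (mod 1087)
1058^512 ≡ 71 (mod 1087)
1058^543 = 1058^(512+16+8+4+2+1) ≡ 1 (mod 1087).
Result is 1, so (-29/1087) = 1.

1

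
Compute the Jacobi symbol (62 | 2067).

Pull out 2: since 2067 ≡ 3 (mod 8), (2/2067) = -1.
Reciprocity: 31 ≡ 3 and 2067 ≡ 3 (mod 4), so (31/2067) = −(2067/31).
Reduce top mod 31: now compute (21/31).
Reciprocity: 21 ≡ 1 and 31 ≡ 3 (mod 4), so (21/31) = +(31/21).
Reduce top mod 21: now compute (10/21).
Pull out 2: since 21 ≡ 5 (mod 8), (2/21) = -1.
Reciprocity: 5 ≡ 1 and 21 ≡ 1 (mod 4), so (5/21) = +(21/5).
Reduce top mod 5: now compute (1/5).
Reached (1/5) = 1. Collecting the sign flips along the way, the symbol is -1.

-1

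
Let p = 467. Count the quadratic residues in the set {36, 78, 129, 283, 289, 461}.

5

(36/467) = +1 → QR.
(78/467) = -1 → non-residue.
(129/467) = +1 → QR.
(283/467) = +1 → QR.
(289/467) = +1 → QR.
(461/467) = +1 → QR.
Total quadratic residues among the 6: 5.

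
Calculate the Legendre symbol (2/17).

1

Pull out 2: since 17 ≡ 1 (mod 8), (2/17) = +1.
Reached (1/17) = 1. Collecting the sign flips along the way, the symbol is +1.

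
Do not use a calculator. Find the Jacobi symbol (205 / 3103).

Reciprocity: 205 ≡ 1 and 3103 ≡ 3 (mod 4), so (205/3103) = +(3103/205).
Reduce top mod 205: now compute (28/205).
Pull out 2^2: since 205 ≡ 5 (mod 8), (2/205) = -1, so (2/205)^2 = +1.
Reciprocity: 7 ≡ 3 and 205 ≡ 1 (mod 4), so (7/205) = +(205/7).
Reduce top mod 7: now compute (2/7).
Pull out 2: since 7 ≡ 7 (mod 8), (2/7) = +1.
Reached (1/7) = 1. Collecting the sign flips along the way, the symbol is +1.

1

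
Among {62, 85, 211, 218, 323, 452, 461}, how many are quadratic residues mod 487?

3

(62/487) = +1 → QR.
(85/487) = +1 → QR.
(211/487) = -1 → non-residue.
(218/487) = -1 → non-residue.
(323/487) = -1 → non-residue.
(452/487) = -1 → non-residue.
(461/487) = +1 → QR.
Total quadratic residues among the 7: 3.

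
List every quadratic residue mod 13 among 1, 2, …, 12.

Square k = 1,…,6 (k and 13−k give the same square):
1²=1, 2²=4, 3²=9, 4²≡3, 5²≡12, 6²≡10 (mod 13).
So the quadratic residues mod 13 are {1, 3, 4, 9, 10, 12}.

1 3 4 9 10 12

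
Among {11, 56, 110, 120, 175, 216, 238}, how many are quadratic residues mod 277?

3

(11/277) = -1 → non-residue.
(56/277) = -1 → non-residue.
(110/277) = -1 → non-residue.
(120/277) = +1 → QR.
(175/277) = +1 → QR.
(216/277) = -1 → non-residue.
(238/277) = +1 → QR.
Total quadratic residues among the 7: 3.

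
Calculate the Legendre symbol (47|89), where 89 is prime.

1

Euler's criterion: (47/89) ≡ 47^44 (mod 89).
47^2 ≡ 73 (mod 89)
47^4 ≡ 78 (mod 89)
47^8 ≡ 32 (mod 89)
47^16 ≡ 45 (mod 89)
47^32 ≡ 67 (mod 89)
47^44 = 47^(32+8+4) ≡ 1 (mod 89).
Result is 1, so (47/89) = 1.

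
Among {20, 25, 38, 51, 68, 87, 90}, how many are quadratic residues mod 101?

(20/101) = +1 → QR.
(25/101) = +1 → QR.
(38/101) = -1 → non-residue.
(51/101) = -1 → non-residue.
(68/101) = +1 → QR.
(87/101) = +1 → QR.
(90/101) = -1 → non-residue.
Total quadratic residues among the 7: 4.

4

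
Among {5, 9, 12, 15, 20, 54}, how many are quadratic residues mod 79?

(5/79) = +1 → QR.
(9/79) = +1 → QR.
(12/79) = -1 → non-residue.
(15/79) = -1 → non-residue.
(20/79) = +1 → QR.
(54/79) = -1 → non-residue.
Total quadratic residues among the 6: 3.

3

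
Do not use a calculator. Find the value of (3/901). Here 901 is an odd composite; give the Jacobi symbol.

Reciprocity: 3 ≡ 3 and 901 ≡ 1 (mod 4), so (3/901) = +(901/3).
Reduce top mod 3: now compute (1/3).
Reached (1/3) = 1. Collecting the sign flips along the way, the symbol is +1.

1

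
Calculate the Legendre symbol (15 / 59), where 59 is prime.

1

Reciprocity: 15 ≡ 3 and 59 ≡ 3 (mod 4), so (15/59) = −(59/15).
Reduce top mod 15: now compute (14/15).
Pull out 2: since 15 ≡ 7 (mod 8), (2/15) = +1.
Reciprocity: 7 ≡ 3 and 15 ≡ 3 (mod 4), so (7/15) = −(15/7).
Reduce top mod 7: now compute (1/7).
Reached (1/7) = 1. Collecting the sign flips along the way, the symbol is +1.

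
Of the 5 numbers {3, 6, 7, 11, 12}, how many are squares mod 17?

(3/17) = -1 → non-residue.
(6/17) = -1 → non-residue.
(7/17) = -1 → non-residue.
(11/17) = -1 → non-residue.
(12/17) = -1 → non-residue.
Total quadratic residues among the 5: 0.

0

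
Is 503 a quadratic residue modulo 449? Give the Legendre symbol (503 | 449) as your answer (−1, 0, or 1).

First reduce: 503 ≡ 54 (mod 449).
Pull out 2: since 449 ≡ 1 (mod 8), (2/449) = +1.
Reciprocity: 27 ≡ 3 and 449 ≡ 1 (mod 4), so (27/449) = +(449/27).
Reduce top mod 27: now compute (17/27).
Reciprocity: 17 ≡ 1 and 27 ≡ 3 (mod 4), so (17/27) = +(27/17).
Reduce top mod 17: now compute (10/17).
Pull out 2: since 17 ≡ 1 (mod 8), (2/17) = +1.
Reciprocity: 5 ≡ 1 and 17 ≡ 1 (mod 4), so (5/17) = +(17/5).
Reduce top mod 5: now compute (2/5).
Pull out 2: since 5 ≡ 5 (mod 8), (2/5) = -1.
Reached (1/5) = 1. Collecting the sign flips along the way, the symbol is -1.

-1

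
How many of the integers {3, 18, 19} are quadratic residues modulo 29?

(3/29) = -1 → non-residue.
(18/29) = -1 → non-residue.
(19/29) = -1 → non-residue.
Total quadratic residues among the 3: 0.

0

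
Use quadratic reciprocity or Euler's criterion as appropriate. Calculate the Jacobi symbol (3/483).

0

Reciprocity: 3 ≡ 3 and 483 ≡ 3 (mod 4), so (3/483) = −(483/3).
Reduce top mod 3: now compute (0/3).
Top reduces to 0: gcd > 1, so the symbol is 0.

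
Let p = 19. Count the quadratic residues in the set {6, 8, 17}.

(6/19) = +1 → QR.
(8/19) = -1 → non-residue.
(17/19) = +1 → QR.
Total quadratic residues among the 3: 2.

2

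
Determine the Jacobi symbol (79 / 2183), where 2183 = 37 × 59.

Reciprocity: 79 ≡ 3 and 2183 ≡ 3 (mod 4), so (79/2183) = −(2183/79).
Reduce top mod 79: now compute (50/79).
Pull out 2: since 79 ≡ 7 (mod 8), (2/79) = +1.
Reciprocity: 25 ≡ 1 and 79 ≡ 3 (mod 4), so (25/79) = +(79/25).
Reduce top mod 25: now compute (4/25).
Pull out 2^2: since 25 ≡ 1 (mod 8), (2/25) = +1, so (2/25)^2 = +1.
Reached (1/25) = 1. Collecting the sign flips along the way, the symbol is -1.

-1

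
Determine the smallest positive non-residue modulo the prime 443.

2

(2/443) = −1, so 2 is the smallest positive non-residue mod 443.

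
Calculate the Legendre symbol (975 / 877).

Euler's criterion: (975/877) ≡ 98^438 (mod 877).
98^2 ≡ 834 (mod 877)
98^4 ≡ 95 (mod 877)
98^8 ≡ 255 (mod 877)
98^16 ≡ 127 (mod 877)
98^32 ≡ 343 (mod 877)
98^64 ≡ 131 (mod 877)
98^128 ≡ 498 (mod 877)
98^256 ≡ 690 (mod 877)
98^438 = 98^(256+128+32+16+4+2) ≡ 876 (mod 877).
Result is 876 ≡ −1, so (975/877) = −1.

-1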